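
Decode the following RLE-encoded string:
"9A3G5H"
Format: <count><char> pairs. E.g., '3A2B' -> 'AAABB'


Expanding each <count><char> pair:
  9A -> 'AAAAAAAAA'
  3G -> 'GGG'
  5H -> 'HHHHH'

Decoded = AAAAAAAAAGGGHHHHH


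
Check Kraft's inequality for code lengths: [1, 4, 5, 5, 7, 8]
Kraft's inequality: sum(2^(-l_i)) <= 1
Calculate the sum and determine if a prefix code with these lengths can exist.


Sum = 2^(-1) + 2^(-4) + 2^(-5) + 2^(-5) + 2^(-7) + 2^(-8)
    = 0.5 + 0.0625 + 0.03125 + 0.03125 + 0.0078125 + 0.00390625
    = 163/256 = 0.63671875
Since 0.63671875 <= 1, Kraft's inequality IS satisfied.
A prefix code with these lengths CAN exist.

Kraft sum = 0.63671875. Satisfied.


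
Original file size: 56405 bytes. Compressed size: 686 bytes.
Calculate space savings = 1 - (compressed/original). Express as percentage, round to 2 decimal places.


ratio = compressed/original = 686/56405 = 0.012162
savings = 1 - ratio = 1 - 0.012162 = 0.987838
as a percentage: 0.987838 * 100 = 98.78%

Space savings = 1 - 686/56405 = 98.78%


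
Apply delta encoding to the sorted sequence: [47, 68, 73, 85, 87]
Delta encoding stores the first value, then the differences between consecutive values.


First value: 47
Deltas:
  68 - 47 = 21
  73 - 68 = 5
  85 - 73 = 12
  87 - 85 = 2


Delta encoded: [47, 21, 5, 12, 2]


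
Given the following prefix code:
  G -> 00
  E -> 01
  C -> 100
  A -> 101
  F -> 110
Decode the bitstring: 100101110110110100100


Decoding step by step:
Bits 100 -> C
Bits 101 -> A
Bits 110 -> F
Bits 110 -> F
Bits 110 -> F
Bits 100 -> C
Bits 100 -> C


Decoded message: CAFFFCC


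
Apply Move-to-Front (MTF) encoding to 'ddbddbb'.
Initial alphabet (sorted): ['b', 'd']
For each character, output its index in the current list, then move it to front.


MTF encoding:
'd': index 1 in ['b', 'd'] -> ['d', 'b']
'd': index 0 in ['d', 'b'] -> ['d', 'b']
'b': index 1 in ['d', 'b'] -> ['b', 'd']
'd': index 1 in ['b', 'd'] -> ['d', 'b']
'd': index 0 in ['d', 'b'] -> ['d', 'b']
'b': index 1 in ['d', 'b'] -> ['b', 'd']
'b': index 0 in ['b', 'd'] -> ['b', 'd']


Output: [1, 0, 1, 1, 0, 1, 0]


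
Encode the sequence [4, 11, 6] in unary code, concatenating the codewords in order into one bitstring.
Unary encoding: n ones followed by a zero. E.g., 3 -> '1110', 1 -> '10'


Encode each number as n ones followed by a terminating 0:
  4 -> 11110 (5 bits)
  11 -> 111111111110 (12 bits)
  6 -> 1111110 (7 bits)
Total length = 5 + 12 + 7 = 24 bits.

Unary([4, 11, 6]) = 111101111111111101111110 (24 bits)


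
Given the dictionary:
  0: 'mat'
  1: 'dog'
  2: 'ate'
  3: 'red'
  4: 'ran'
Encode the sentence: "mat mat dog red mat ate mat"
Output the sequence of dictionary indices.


Look up each word in the dictionary:
  'mat' -> 0
  'mat' -> 0
  'dog' -> 1
  'red' -> 3
  'mat' -> 0
  'ate' -> 2
  'mat' -> 0

Encoded: [0, 0, 1, 3, 0, 2, 0]


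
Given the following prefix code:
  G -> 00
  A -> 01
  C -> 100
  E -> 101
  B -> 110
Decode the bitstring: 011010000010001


Decoding step by step:
Bits 01 -> A
Bits 101 -> E
Bits 00 -> G
Bits 00 -> G
Bits 01 -> A
Bits 00 -> G
Bits 01 -> A


Decoded message: AEGGAGA


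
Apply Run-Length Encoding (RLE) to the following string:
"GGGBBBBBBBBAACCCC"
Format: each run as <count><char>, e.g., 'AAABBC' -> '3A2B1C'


Scanning runs left to right:
  i=0: run of 'G' x 3 -> '3G'
  i=3: run of 'B' x 8 -> '8B'
  i=11: run of 'A' x 2 -> '2A'
  i=13: run of 'C' x 4 -> '4C'

RLE = 3G8B2A4C


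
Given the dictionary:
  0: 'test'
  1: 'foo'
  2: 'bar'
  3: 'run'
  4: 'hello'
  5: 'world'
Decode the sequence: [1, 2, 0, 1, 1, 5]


Look up each index in the dictionary:
  1 -> 'foo'
  2 -> 'bar'
  0 -> 'test'
  1 -> 'foo'
  1 -> 'foo'
  5 -> 'world'

Decoded: "foo bar test foo foo world"


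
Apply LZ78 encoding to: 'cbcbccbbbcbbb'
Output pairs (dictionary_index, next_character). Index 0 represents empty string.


LZ78 encoding steps:
Dictionary: {0: ''}
Step 1: w='' (idx 0), next='c' -> output (0, 'c'), add 'c' as idx 1
Step 2: w='' (idx 0), next='b' -> output (0, 'b'), add 'b' as idx 2
Step 3: w='c' (idx 1), next='b' -> output (1, 'b'), add 'cb' as idx 3
Step 4: w='c' (idx 1), next='c' -> output (1, 'c'), add 'cc' as idx 4
Step 5: w='b' (idx 2), next='b' -> output (2, 'b'), add 'bb' as idx 5
Step 6: w='b' (idx 2), next='c' -> output (2, 'c'), add 'bc' as idx 6
Step 7: w='bb' (idx 5), next='b' -> output (5, 'b'), add 'bbb' as idx 7


Encoded: [(0, 'c'), (0, 'b'), (1, 'b'), (1, 'c'), (2, 'b'), (2, 'c'), (5, 'b')]


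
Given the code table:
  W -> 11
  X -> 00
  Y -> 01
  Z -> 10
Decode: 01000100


Decoding:
01 -> Y
00 -> X
01 -> Y
00 -> X


Result: YXYX


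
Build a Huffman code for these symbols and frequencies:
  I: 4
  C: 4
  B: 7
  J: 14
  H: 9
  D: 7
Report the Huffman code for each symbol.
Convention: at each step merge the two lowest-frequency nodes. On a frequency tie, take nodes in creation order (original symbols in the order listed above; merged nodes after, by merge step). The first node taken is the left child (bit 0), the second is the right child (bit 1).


Huffman tree construction:
Step 1: Merge I(4) + C(4) = 8
Step 2: Merge B(7) + D(7) = 14
Step 3: Merge (I+C)(8) + H(9) = 17
Step 4: Merge J(14) + (B+D)(14) = 28
Step 5: Merge ((I+C)+H)(17) + (J+(B+D))(28) = 45
Read each symbol's code off the tree from the root (left child = 0, right child = 1).

Codes:
  I: 000 (length 3)
  C: 001 (length 3)
  B: 110 (length 3)
  J: 10 (length 2)
  H: 01 (length 2)
  D: 111 (length 3)
Average code length: 112/45 = 2.4889 bits/symbol


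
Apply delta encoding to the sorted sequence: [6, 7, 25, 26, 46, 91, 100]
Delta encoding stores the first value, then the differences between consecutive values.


First value: 6
Deltas:
  7 - 6 = 1
  25 - 7 = 18
  26 - 25 = 1
  46 - 26 = 20
  91 - 46 = 45
  100 - 91 = 9


Delta encoded: [6, 1, 18, 1, 20, 45, 9]


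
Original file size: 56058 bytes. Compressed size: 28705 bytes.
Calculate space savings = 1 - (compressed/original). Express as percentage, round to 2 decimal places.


ratio = compressed/original = 28705/56058 = 0.512059
savings = 1 - ratio = 1 - 0.512059 = 0.487941
as a percentage: 0.487941 * 100 = 48.79%

Space savings = 1 - 28705/56058 = 48.79%


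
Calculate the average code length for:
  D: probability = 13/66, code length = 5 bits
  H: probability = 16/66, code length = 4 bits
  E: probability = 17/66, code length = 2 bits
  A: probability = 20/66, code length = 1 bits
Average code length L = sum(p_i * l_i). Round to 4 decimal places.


Weighted contributions p_i * l_i:
  D: (13/66) * 5 = 65/66
  H: (16/66) * 4 = 64/66
  E: (17/66) * 2 = 34/66
  A: (20/66) * 1 = 20/66
Sum = (65 + 64 + 34 + 20)/66 = 183/66

L = 183/66 = 2.7727 bits/symbol


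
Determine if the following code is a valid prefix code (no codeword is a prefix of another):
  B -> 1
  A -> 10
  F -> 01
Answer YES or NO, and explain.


Checking each pair (does one codeword prefix another?):
  B='1' vs A='10': prefix -- VIOLATION

NO -- this is NOT a valid prefix code. B (1) is a prefix of A (10).


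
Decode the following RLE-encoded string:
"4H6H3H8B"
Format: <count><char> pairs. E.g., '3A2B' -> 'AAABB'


Expanding each <count><char> pair:
  4H -> 'HHHH'
  6H -> 'HHHHHH'
  3H -> 'HHH'
  8B -> 'BBBBBBBB'

Decoded = HHHHHHHHHHHHHBBBBBBBB


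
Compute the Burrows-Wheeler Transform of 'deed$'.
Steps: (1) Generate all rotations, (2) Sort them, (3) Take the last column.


Rotations (sorted):
  0: $deed -> last char: d
  1: d$dee -> last char: e
  2: deed$ -> last char: $
  3: ed$de -> last char: e
  4: eed$d -> last char: d


BWT = de$ed


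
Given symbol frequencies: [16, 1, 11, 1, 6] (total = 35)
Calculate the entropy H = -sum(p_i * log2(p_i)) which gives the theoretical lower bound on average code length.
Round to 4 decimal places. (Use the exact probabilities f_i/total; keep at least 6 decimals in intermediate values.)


Per-symbol terms -p_i * log2(p_i) with p_i = f_i/35:
  p = 16/35 = 0.457143: log2(p) = -1.129283, -p*log2(p) = 0.516244
  p = 1/35 = 0.028571: log2(p) = -5.129283, -p*log2(p) = 0.146551
  p = 11/35 = 0.314286: log2(p) = -1.669851, -p*log2(p) = 0.524810
  p = 1/35 = 0.028571: log2(p) = -5.129283, -p*log2(p) = 0.146551
  p = 6/35 = 0.171429: log2(p) = -2.544321, -p*log2(p) = 0.436169
H = 0.516244 + 0.146551 + 0.524810 + 0.146551 + 0.436169 = 1.770325

H = 1.7703 bits/symbol


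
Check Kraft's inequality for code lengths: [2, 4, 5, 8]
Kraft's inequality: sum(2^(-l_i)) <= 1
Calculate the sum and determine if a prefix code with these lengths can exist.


Sum = 2^(-2) + 2^(-4) + 2^(-5) + 2^(-8)
    = 0.25 + 0.0625 + 0.03125 + 0.00390625
    = 89/256 = 0.34765625
Since 0.34765625 <= 1, Kraft's inequality IS satisfied.
A prefix code with these lengths CAN exist.

Kraft sum = 0.34765625. Satisfied.


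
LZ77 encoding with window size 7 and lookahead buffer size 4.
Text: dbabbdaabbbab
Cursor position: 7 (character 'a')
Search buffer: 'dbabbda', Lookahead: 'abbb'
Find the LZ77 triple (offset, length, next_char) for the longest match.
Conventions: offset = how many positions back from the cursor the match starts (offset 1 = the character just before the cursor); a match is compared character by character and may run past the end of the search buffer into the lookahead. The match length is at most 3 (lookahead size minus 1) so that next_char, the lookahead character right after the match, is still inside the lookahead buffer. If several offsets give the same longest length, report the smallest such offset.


Try each offset into the search buffer:
  offset=1 (pos 6, char 'a'): match length 1
  offset=2 (pos 5, char 'd'): match length 0
  offset=3 (pos 4, char 'b'): match length 0
  offset=4 (pos 3, char 'b'): match length 0
  offset=5 (pos 2, char 'a'): match length 3
  offset=6 (pos 1, char 'b'): match length 0
  offset=7 (pos 0, char 'd'): match length 0
Longest match has length 3 at offset 5.
next_char = character at position 7 + 3 = 10 -> 'b'

Best match: offset=5, length=3 (matching 'abb' starting at position 2)
LZ77 triple: (5, 3, 'b')


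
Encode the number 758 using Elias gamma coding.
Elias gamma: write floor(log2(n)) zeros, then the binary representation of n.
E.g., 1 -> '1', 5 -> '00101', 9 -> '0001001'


num_bits = floor(log2(758)) + 1 = 10
leading_zeros = num_bits - 1 = 9
binary(758) = 1011110110

Elias gamma(758) = '000000000' + '1011110110' = 0000000001011110110 (19 bits)


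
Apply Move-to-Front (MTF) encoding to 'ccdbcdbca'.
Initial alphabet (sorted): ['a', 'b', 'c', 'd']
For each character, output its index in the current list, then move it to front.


MTF encoding:
'c': index 2 in ['a', 'b', 'c', 'd'] -> ['c', 'a', 'b', 'd']
'c': index 0 in ['c', 'a', 'b', 'd'] -> ['c', 'a', 'b', 'd']
'd': index 3 in ['c', 'a', 'b', 'd'] -> ['d', 'c', 'a', 'b']
'b': index 3 in ['d', 'c', 'a', 'b'] -> ['b', 'd', 'c', 'a']
'c': index 2 in ['b', 'd', 'c', 'a'] -> ['c', 'b', 'd', 'a']
'd': index 2 in ['c', 'b', 'd', 'a'] -> ['d', 'c', 'b', 'a']
'b': index 2 in ['d', 'c', 'b', 'a'] -> ['b', 'd', 'c', 'a']
'c': index 2 in ['b', 'd', 'c', 'a'] -> ['c', 'b', 'd', 'a']
'a': index 3 in ['c', 'b', 'd', 'a'] -> ['a', 'c', 'b', 'd']


Output: [2, 0, 3, 3, 2, 2, 2, 2, 3]


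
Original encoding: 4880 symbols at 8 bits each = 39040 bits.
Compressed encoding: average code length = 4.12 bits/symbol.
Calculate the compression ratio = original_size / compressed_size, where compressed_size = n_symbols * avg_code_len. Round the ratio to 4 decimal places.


original_size = n_symbols * orig_bits = 4880 * 8 = 39040 bits
compressed_size = n_symbols * avg_code_len = 4880 * 4.12 = 20105.6 bits
ratio = original_size / compressed_size = 39040 / 20105.6 = 1.9417

Compression ratio = 1.9417


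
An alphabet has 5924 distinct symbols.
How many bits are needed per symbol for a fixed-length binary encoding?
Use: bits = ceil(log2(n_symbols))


log2(5924) = 12.5324
Bracket: 2^12 = 4096 < 5924 <= 2^13 = 8192
So ceil(log2(5924)) = 13

bits = ceil(log2(5924)) = ceil(12.5324) = 13 bits


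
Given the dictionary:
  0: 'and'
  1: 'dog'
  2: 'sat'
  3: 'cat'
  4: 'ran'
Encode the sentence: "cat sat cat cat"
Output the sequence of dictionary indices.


Look up each word in the dictionary:
  'cat' -> 3
  'sat' -> 2
  'cat' -> 3
  'cat' -> 3

Encoded: [3, 2, 3, 3]


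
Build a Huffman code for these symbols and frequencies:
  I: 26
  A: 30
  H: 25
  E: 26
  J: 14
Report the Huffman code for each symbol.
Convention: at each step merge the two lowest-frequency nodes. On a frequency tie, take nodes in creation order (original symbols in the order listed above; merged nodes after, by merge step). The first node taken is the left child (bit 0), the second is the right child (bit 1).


Huffman tree construction:
Step 1: Merge J(14) + H(25) = 39
Step 2: Merge I(26) + E(26) = 52
Step 3: Merge A(30) + (J+H)(39) = 69
Step 4: Merge (I+E)(52) + (A+(J+H))(69) = 121
Read each symbol's code off the tree from the root (left child = 0, right child = 1).

Codes:
  I: 00 (length 2)
  A: 10 (length 2)
  H: 111 (length 3)
  E: 01 (length 2)
  J: 110 (length 3)
Average code length: 281/121 = 2.3223 bits/symbol


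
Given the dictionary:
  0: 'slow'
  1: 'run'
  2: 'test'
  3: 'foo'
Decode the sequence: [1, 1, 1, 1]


Look up each index in the dictionary:
  1 -> 'run'
  1 -> 'run'
  1 -> 'run'
  1 -> 'run'

Decoded: "run run run run"


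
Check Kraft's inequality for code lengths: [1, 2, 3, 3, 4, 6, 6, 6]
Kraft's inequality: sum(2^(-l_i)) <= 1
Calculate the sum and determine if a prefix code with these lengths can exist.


Sum = 2^(-1) + 2^(-2) + 2^(-3) + 2^(-3) + 2^(-4) + 2^(-6) + 2^(-6) + 2^(-6)
    = 0.5 + 0.25 + 0.125 + 0.125 + 0.0625 + 0.015625 + 0.015625 + 0.015625
    = 71/64 = 1.109375
Since 1.109375 > 1, Kraft's inequality is NOT satisfied.
A prefix code with these lengths CANNOT exist.

Kraft sum = 1.109375. Not satisfied.


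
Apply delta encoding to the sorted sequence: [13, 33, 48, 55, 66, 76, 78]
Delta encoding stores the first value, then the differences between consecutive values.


First value: 13
Deltas:
  33 - 13 = 20
  48 - 33 = 15
  55 - 48 = 7
  66 - 55 = 11
  76 - 66 = 10
  78 - 76 = 2


Delta encoded: [13, 20, 15, 7, 11, 10, 2]


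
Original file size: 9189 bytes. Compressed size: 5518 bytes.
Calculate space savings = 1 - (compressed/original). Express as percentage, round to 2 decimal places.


ratio = compressed/original = 5518/9189 = 0.600501
savings = 1 - ratio = 1 - 0.600501 = 0.399499
as a percentage: 0.399499 * 100 = 39.95%

Space savings = 1 - 5518/9189 = 39.95%


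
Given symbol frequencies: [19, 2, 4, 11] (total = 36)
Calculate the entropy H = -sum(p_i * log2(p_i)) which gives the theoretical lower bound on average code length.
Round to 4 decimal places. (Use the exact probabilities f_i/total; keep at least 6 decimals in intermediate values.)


Per-symbol terms -p_i * log2(p_i) with p_i = f_i/36:
  p = 19/36 = 0.527778: log2(p) = -0.921997, -p*log2(p) = 0.486610
  p = 2/36 = 0.055556: log2(p) = -4.169925, -p*log2(p) = 0.231663
  p = 4/36 = 0.111111: log2(p) = -3.169925, -p*log2(p) = 0.352214
  p = 11/36 = 0.305556: log2(p) = -1.710493, -p*log2(p) = 0.522651
H = 0.486610 + 0.231663 + 0.352214 + 0.522651 = 1.593138

H = 1.5931 bits/symbol


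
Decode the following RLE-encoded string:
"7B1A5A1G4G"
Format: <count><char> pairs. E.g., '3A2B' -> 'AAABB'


Expanding each <count><char> pair:
  7B -> 'BBBBBBB'
  1A -> 'A'
  5A -> 'AAAAA'
  1G -> 'G'
  4G -> 'GGGG'

Decoded = BBBBBBBAAAAAAGGGGG


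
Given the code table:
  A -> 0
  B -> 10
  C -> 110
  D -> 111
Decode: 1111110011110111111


Decoding:
111 -> D
111 -> D
0 -> A
0 -> A
111 -> D
10 -> B
111 -> D
111 -> D


Result: DDAADBDD


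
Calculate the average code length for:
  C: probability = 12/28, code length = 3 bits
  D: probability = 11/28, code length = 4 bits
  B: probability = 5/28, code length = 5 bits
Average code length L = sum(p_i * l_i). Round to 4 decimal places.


Weighted contributions p_i * l_i:
  C: (12/28) * 3 = 36/28
  D: (11/28) * 4 = 44/28
  B: (5/28) * 5 = 25/28
Sum = (36 + 44 + 25)/28 = 105/28

L = 105/28 = 3.7500 bits/symbol


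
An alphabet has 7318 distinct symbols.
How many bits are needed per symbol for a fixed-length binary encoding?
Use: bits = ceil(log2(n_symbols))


log2(7318) = 12.8372
Bracket: 2^12 = 4096 < 7318 <= 2^13 = 8192
So ceil(log2(7318)) = 13

bits = ceil(log2(7318)) = ceil(12.8372) = 13 bits


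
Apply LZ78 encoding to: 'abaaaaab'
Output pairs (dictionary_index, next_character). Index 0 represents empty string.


LZ78 encoding steps:
Dictionary: {0: ''}
Step 1: w='' (idx 0), next='a' -> output (0, 'a'), add 'a' as idx 1
Step 2: w='' (idx 0), next='b' -> output (0, 'b'), add 'b' as idx 2
Step 3: w='a' (idx 1), next='a' -> output (1, 'a'), add 'aa' as idx 3
Step 4: w='aa' (idx 3), next='a' -> output (3, 'a'), add 'aaa' as idx 4
Step 5: w='b' (idx 2), end of input -> output (2, '')


Encoded: [(0, 'a'), (0, 'b'), (1, 'a'), (3, 'a'), (2, '')]


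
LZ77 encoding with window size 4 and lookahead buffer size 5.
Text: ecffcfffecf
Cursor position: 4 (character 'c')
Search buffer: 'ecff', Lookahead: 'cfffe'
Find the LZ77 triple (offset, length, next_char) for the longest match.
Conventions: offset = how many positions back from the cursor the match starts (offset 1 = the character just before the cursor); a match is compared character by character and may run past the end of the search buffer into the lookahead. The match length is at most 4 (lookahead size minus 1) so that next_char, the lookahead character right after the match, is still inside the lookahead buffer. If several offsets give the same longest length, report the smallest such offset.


Try each offset into the search buffer:
  offset=1 (pos 3, char 'f'): match length 0
  offset=2 (pos 2, char 'f'): match length 0
  offset=3 (pos 1, char 'c'): match length 3
  offset=4 (pos 0, char 'e'): match length 0
Longest match has length 3 at offset 3.
next_char = character at position 4 + 3 = 7 -> 'f'

Best match: offset=3, length=3 (matching 'cff' starting at position 1)
LZ77 triple: (3, 3, 'f')


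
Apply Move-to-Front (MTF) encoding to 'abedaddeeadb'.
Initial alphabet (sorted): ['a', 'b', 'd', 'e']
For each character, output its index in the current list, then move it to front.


MTF encoding:
'a': index 0 in ['a', 'b', 'd', 'e'] -> ['a', 'b', 'd', 'e']
'b': index 1 in ['a', 'b', 'd', 'e'] -> ['b', 'a', 'd', 'e']
'e': index 3 in ['b', 'a', 'd', 'e'] -> ['e', 'b', 'a', 'd']
'd': index 3 in ['e', 'b', 'a', 'd'] -> ['d', 'e', 'b', 'a']
'a': index 3 in ['d', 'e', 'b', 'a'] -> ['a', 'd', 'e', 'b']
'd': index 1 in ['a', 'd', 'e', 'b'] -> ['d', 'a', 'e', 'b']
'd': index 0 in ['d', 'a', 'e', 'b'] -> ['d', 'a', 'e', 'b']
'e': index 2 in ['d', 'a', 'e', 'b'] -> ['e', 'd', 'a', 'b']
'e': index 0 in ['e', 'd', 'a', 'b'] -> ['e', 'd', 'a', 'b']
'a': index 2 in ['e', 'd', 'a', 'b'] -> ['a', 'e', 'd', 'b']
'd': index 2 in ['a', 'e', 'd', 'b'] -> ['d', 'a', 'e', 'b']
'b': index 3 in ['d', 'a', 'e', 'b'] -> ['b', 'd', 'a', 'e']


Output: [0, 1, 3, 3, 3, 1, 0, 2, 0, 2, 2, 3]


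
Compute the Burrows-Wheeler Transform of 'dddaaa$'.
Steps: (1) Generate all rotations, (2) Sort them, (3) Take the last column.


Rotations (sorted):
  0: $dddaaa -> last char: a
  1: a$dddaa -> last char: a
  2: aa$ddda -> last char: a
  3: aaa$ddd -> last char: d
  4: daaa$dd -> last char: d
  5: ddaaa$d -> last char: d
  6: dddaaa$ -> last char: $


BWT = aaaddd$


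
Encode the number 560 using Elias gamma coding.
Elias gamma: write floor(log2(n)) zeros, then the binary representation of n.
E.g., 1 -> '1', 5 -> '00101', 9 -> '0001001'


num_bits = floor(log2(560)) + 1 = 10
leading_zeros = num_bits - 1 = 9
binary(560) = 1000110000

Elias gamma(560) = '000000000' + '1000110000' = 0000000001000110000 (19 bits)


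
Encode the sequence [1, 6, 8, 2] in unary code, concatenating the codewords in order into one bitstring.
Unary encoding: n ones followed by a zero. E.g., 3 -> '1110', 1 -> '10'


Encode each number as n ones followed by a terminating 0:
  1 -> 10 (2 bits)
  6 -> 1111110 (7 bits)
  8 -> 111111110 (9 bits)
  2 -> 110 (3 bits)
Total length = 2 + 7 + 9 + 3 = 21 bits.

Unary([1, 6, 8, 2]) = 101111110111111110110 (21 bits)


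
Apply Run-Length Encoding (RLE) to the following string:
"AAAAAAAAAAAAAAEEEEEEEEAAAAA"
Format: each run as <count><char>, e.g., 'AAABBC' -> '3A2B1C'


Scanning runs left to right:
  i=0: run of 'A' x 14 -> '14A'
  i=14: run of 'E' x 8 -> '8E'
  i=22: run of 'A' x 5 -> '5A'

RLE = 14A8E5A


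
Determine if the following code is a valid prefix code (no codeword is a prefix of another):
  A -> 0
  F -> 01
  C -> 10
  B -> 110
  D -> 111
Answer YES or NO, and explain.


Checking each pair (does one codeword prefix another?):
  A='0' vs F='01': prefix -- VIOLATION

NO -- this is NOT a valid prefix code. A (0) is a prefix of F (01).


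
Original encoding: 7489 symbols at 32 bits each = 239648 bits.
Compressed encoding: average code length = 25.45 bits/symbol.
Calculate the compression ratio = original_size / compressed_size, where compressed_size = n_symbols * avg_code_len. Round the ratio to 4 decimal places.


original_size = n_symbols * orig_bits = 7489 * 32 = 239648 bits
compressed_size = n_symbols * avg_code_len = 7489 * 25.45 = 190595.05 bits
ratio = original_size / compressed_size = 239648 / 190595.05 = 1.2574

Compression ratio = 1.2574


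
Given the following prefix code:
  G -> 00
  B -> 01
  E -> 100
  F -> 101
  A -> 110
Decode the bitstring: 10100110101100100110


Decoding step by step:
Bits 101 -> F
Bits 00 -> G
Bits 110 -> A
Bits 101 -> F
Bits 100 -> E
Bits 100 -> E
Bits 110 -> A


Decoded message: FGAFEEA


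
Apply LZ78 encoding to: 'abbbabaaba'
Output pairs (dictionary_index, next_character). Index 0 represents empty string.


LZ78 encoding steps:
Dictionary: {0: ''}
Step 1: w='' (idx 0), next='a' -> output (0, 'a'), add 'a' as idx 1
Step 2: w='' (idx 0), next='b' -> output (0, 'b'), add 'b' as idx 2
Step 3: w='b' (idx 2), next='b' -> output (2, 'b'), add 'bb' as idx 3
Step 4: w='a' (idx 1), next='b' -> output (1, 'b'), add 'ab' as idx 4
Step 5: w='a' (idx 1), next='a' -> output (1, 'a'), add 'aa' as idx 5
Step 6: w='b' (idx 2), next='a' -> output (2, 'a'), add 'ba' as idx 6


Encoded: [(0, 'a'), (0, 'b'), (2, 'b'), (1, 'b'), (1, 'a'), (2, 'a')]


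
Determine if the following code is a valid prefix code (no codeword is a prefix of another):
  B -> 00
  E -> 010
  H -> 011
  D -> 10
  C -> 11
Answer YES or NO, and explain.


Checking each pair (does one codeword prefix another?):
  B='00' vs E='010': no prefix
  B='00' vs H='011': no prefix
  B='00' vs D='10': no prefix
  B='00' vs C='11': no prefix
  E='010' vs B='00': no prefix
  E='010' vs H='011': no prefix
  E='010' vs D='10': no prefix
  E='010' vs C='11': no prefix
  H='011' vs B='00': no prefix
  H='011' vs E='010': no prefix
  H='011' vs D='10': no prefix
  H='011' vs C='11': no prefix
  D='10' vs B='00': no prefix
  D='10' vs E='010': no prefix
  D='10' vs H='011': no prefix
  D='10' vs C='11': no prefix
  C='11' vs B='00': no prefix
  C='11' vs E='010': no prefix
  C='11' vs H='011': no prefix
  C='11' vs D='10': no prefix
No violation found over all pairs.

YES -- this is a valid prefix code. No codeword is a prefix of any other codeword.


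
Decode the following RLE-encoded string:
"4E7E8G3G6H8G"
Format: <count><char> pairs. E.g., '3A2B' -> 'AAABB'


Expanding each <count><char> pair:
  4E -> 'EEEE'
  7E -> 'EEEEEEE'
  8G -> 'GGGGGGGG'
  3G -> 'GGG'
  6H -> 'HHHHHH'
  8G -> 'GGGGGGGG'

Decoded = EEEEEEEEEEEGGGGGGGGGGGHHHHHHGGGGGGGG


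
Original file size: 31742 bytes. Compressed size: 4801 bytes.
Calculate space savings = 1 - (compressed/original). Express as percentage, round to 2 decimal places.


ratio = compressed/original = 4801/31742 = 0.151251
savings = 1 - ratio = 1 - 0.151251 = 0.848749
as a percentage: 0.848749 * 100 = 84.87%

Space savings = 1 - 4801/31742 = 84.87%


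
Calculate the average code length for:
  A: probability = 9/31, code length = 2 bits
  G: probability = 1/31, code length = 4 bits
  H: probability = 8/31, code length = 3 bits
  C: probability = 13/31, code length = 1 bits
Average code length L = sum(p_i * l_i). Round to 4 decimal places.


Weighted contributions p_i * l_i:
  A: (9/31) * 2 = 18/31
  G: (1/31) * 4 = 4/31
  H: (8/31) * 3 = 24/31
  C: (13/31) * 1 = 13/31
Sum = (18 + 4 + 24 + 13)/31 = 59/31

L = 59/31 = 1.9032 bits/symbol


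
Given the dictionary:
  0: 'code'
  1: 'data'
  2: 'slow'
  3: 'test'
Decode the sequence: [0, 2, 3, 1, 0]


Look up each index in the dictionary:
  0 -> 'code'
  2 -> 'slow'
  3 -> 'test'
  1 -> 'data'
  0 -> 'code'

Decoded: "code slow test data code"


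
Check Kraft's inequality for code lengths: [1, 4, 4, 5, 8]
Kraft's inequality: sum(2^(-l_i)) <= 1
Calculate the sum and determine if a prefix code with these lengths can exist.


Sum = 2^(-1) + 2^(-4) + 2^(-4) + 2^(-5) + 2^(-8)
    = 0.5 + 0.0625 + 0.0625 + 0.03125 + 0.00390625
    = 169/256 = 0.66015625
Since 0.66015625 <= 1, Kraft's inequality IS satisfied.
A prefix code with these lengths CAN exist.

Kraft sum = 0.66015625. Satisfied.


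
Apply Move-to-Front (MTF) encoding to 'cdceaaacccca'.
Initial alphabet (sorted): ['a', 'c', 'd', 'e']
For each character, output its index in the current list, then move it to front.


MTF encoding:
'c': index 1 in ['a', 'c', 'd', 'e'] -> ['c', 'a', 'd', 'e']
'd': index 2 in ['c', 'a', 'd', 'e'] -> ['d', 'c', 'a', 'e']
'c': index 1 in ['d', 'c', 'a', 'e'] -> ['c', 'd', 'a', 'e']
'e': index 3 in ['c', 'd', 'a', 'e'] -> ['e', 'c', 'd', 'a']
'a': index 3 in ['e', 'c', 'd', 'a'] -> ['a', 'e', 'c', 'd']
'a': index 0 in ['a', 'e', 'c', 'd'] -> ['a', 'e', 'c', 'd']
'a': index 0 in ['a', 'e', 'c', 'd'] -> ['a', 'e', 'c', 'd']
'c': index 2 in ['a', 'e', 'c', 'd'] -> ['c', 'a', 'e', 'd']
'c': index 0 in ['c', 'a', 'e', 'd'] -> ['c', 'a', 'e', 'd']
'c': index 0 in ['c', 'a', 'e', 'd'] -> ['c', 'a', 'e', 'd']
'c': index 0 in ['c', 'a', 'e', 'd'] -> ['c', 'a', 'e', 'd']
'a': index 1 in ['c', 'a', 'e', 'd'] -> ['a', 'c', 'e', 'd']


Output: [1, 2, 1, 3, 3, 0, 0, 2, 0, 0, 0, 1]


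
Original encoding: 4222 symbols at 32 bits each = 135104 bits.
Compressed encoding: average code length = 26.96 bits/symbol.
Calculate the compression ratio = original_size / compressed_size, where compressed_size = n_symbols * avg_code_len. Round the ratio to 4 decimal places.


original_size = n_symbols * orig_bits = 4222 * 32 = 135104 bits
compressed_size = n_symbols * avg_code_len = 4222 * 26.96 = 113825.12 bits
ratio = original_size / compressed_size = 135104 / 113825.12 = 1.1869

Compression ratio = 1.1869


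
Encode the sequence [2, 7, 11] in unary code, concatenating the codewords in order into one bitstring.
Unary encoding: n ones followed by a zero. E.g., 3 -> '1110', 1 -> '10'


Encode each number as n ones followed by a terminating 0:
  2 -> 110 (3 bits)
  7 -> 11111110 (8 bits)
  11 -> 111111111110 (12 bits)
Total length = 3 + 8 + 12 = 23 bits.

Unary([2, 7, 11]) = 11011111110111111111110 (23 bits)


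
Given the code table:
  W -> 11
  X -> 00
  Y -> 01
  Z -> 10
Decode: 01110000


Decoding:
01 -> Y
11 -> W
00 -> X
00 -> X


Result: YWXX


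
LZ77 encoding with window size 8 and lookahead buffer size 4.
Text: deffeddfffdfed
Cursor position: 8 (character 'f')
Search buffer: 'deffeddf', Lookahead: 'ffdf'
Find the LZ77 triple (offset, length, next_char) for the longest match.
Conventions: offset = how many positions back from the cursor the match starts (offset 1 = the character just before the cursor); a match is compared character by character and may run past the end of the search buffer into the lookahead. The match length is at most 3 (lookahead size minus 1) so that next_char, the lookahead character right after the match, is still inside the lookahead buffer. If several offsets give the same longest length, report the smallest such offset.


Try each offset into the search buffer:
  offset=1 (pos 7, char 'f'): match length 2
  offset=2 (pos 6, char 'd'): match length 0
  offset=3 (pos 5, char 'd'): match length 0
  offset=4 (pos 4, char 'e'): match length 0
  offset=5 (pos 3, char 'f'): match length 1
  offset=6 (pos 2, char 'f'): match length 2
  offset=7 (pos 1, char 'e'): match length 0
  offset=8 (pos 0, char 'd'): match length 0
Longest match has length 2, found at offsets 1, 6; take the smallest, offset 1.
next_char = character at position 8 + 2 = 10 -> 'd'

Best match: offset=1, length=2 (matching 'ff' starting at position 7)
LZ77 triple: (1, 2, 'd')


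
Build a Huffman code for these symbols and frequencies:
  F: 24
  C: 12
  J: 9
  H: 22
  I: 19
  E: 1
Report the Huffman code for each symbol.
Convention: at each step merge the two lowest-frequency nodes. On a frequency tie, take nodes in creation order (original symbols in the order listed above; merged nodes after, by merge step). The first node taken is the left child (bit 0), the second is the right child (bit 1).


Huffman tree construction:
Step 1: Merge E(1) + J(9) = 10
Step 2: Merge (E+J)(10) + C(12) = 22
Step 3: Merge I(19) + H(22) = 41
Step 4: Merge ((E+J)+C)(22) + F(24) = 46
Step 5: Merge (I+H)(41) + (((E+J)+C)+F)(46) = 87
Read each symbol's code off the tree from the root (left child = 0, right child = 1).

Codes:
  F: 11 (length 2)
  C: 101 (length 3)
  J: 1001 (length 4)
  H: 01 (length 2)
  I: 00 (length 2)
  E: 1000 (length 4)
Average code length: 206/87 = 2.3678 bits/symbol


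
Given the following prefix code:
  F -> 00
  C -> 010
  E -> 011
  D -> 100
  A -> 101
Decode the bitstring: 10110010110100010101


Decoding step by step:
Bits 101 -> A
Bits 100 -> D
Bits 101 -> A
Bits 101 -> A
Bits 00 -> F
Bits 010 -> C
Bits 101 -> A


Decoded message: ADAAFCA


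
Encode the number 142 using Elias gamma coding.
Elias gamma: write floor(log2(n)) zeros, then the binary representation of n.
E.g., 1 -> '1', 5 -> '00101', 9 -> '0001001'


num_bits = floor(log2(142)) + 1 = 8
leading_zeros = num_bits - 1 = 7
binary(142) = 10001110

Elias gamma(142) = '0000000' + '10001110' = 000000010001110 (15 bits)


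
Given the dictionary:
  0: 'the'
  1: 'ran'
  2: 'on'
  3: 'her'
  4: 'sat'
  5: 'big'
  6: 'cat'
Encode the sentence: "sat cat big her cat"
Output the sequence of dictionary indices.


Look up each word in the dictionary:
  'sat' -> 4
  'cat' -> 6
  'big' -> 5
  'her' -> 3
  'cat' -> 6

Encoded: [4, 6, 5, 3, 6]


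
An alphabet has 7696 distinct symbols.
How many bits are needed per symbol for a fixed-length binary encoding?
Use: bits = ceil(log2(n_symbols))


log2(7696) = 12.9099
Bracket: 2^12 = 4096 < 7696 <= 2^13 = 8192
So ceil(log2(7696)) = 13

bits = ceil(log2(7696)) = ceil(12.9099) = 13 bits


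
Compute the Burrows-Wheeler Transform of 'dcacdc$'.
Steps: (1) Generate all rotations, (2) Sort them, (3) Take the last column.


Rotations (sorted):
  0: $dcacdc -> last char: c
  1: acdc$dc -> last char: c
  2: c$dcacd -> last char: d
  3: cacdc$d -> last char: d
  4: cdc$dca -> last char: a
  5: dc$dcac -> last char: c
  6: dcacdc$ -> last char: $


BWT = ccddac$


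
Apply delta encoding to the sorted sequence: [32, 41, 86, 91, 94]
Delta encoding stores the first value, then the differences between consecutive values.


First value: 32
Deltas:
  41 - 32 = 9
  86 - 41 = 45
  91 - 86 = 5
  94 - 91 = 3


Delta encoded: [32, 9, 45, 5, 3]


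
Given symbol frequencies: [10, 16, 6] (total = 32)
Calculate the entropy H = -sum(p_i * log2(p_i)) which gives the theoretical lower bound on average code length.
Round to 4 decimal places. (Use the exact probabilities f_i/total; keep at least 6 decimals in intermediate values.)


Per-symbol terms -p_i * log2(p_i) with p_i = f_i/32:
  p = 10/32 = 0.312500: log2(p) = -1.678072, -p*log2(p) = 0.524397
  p = 16/32 = 0.500000: log2(p) = -1.000000, -p*log2(p) = 0.500000
  p = 6/32 = 0.187500: log2(p) = -2.415037, -p*log2(p) = 0.452820
H = 0.524397 + 0.500000 + 0.452820 = 1.477217

H = 1.4772 bits/symbol


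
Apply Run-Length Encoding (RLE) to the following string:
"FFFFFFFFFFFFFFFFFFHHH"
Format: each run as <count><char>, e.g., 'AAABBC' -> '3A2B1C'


Scanning runs left to right:
  i=0: run of 'F' x 18 -> '18F'
  i=18: run of 'H' x 3 -> '3H'

RLE = 18F3H


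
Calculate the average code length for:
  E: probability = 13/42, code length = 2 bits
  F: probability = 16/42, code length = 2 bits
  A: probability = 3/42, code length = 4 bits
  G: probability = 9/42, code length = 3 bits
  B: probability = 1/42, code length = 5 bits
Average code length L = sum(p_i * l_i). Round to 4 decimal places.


Weighted contributions p_i * l_i:
  E: (13/42) * 2 = 26/42
  F: (16/42) * 2 = 32/42
  A: (3/42) * 4 = 12/42
  G: (9/42) * 3 = 27/42
  B: (1/42) * 5 = 5/42
Sum = (26 + 32 + 12 + 27 + 5)/42 = 102/42

L = 102/42 = 2.4286 bits/symbol


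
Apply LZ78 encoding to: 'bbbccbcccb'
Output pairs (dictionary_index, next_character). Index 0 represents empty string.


LZ78 encoding steps:
Dictionary: {0: ''}
Step 1: w='' (idx 0), next='b' -> output (0, 'b'), add 'b' as idx 1
Step 2: w='b' (idx 1), next='b' -> output (1, 'b'), add 'bb' as idx 2
Step 3: w='' (idx 0), next='c' -> output (0, 'c'), add 'c' as idx 3
Step 4: w='c' (idx 3), next='b' -> output (3, 'b'), add 'cb' as idx 4
Step 5: w='c' (idx 3), next='c' -> output (3, 'c'), add 'cc' as idx 5
Step 6: w='cb' (idx 4), end of input -> output (4, '')


Encoded: [(0, 'b'), (1, 'b'), (0, 'c'), (3, 'b'), (3, 'c'), (4, '')]


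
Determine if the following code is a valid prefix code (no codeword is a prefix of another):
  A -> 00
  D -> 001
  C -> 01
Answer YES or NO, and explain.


Checking each pair (does one codeword prefix another?):
  A='00' vs D='001': prefix -- VIOLATION

NO -- this is NOT a valid prefix code. A (00) is a prefix of D (001).


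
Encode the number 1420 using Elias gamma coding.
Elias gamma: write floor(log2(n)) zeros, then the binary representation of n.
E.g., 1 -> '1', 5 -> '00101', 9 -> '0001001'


num_bits = floor(log2(1420)) + 1 = 11
leading_zeros = num_bits - 1 = 10
binary(1420) = 10110001100

Elias gamma(1420) = '0000000000' + '10110001100' = 000000000010110001100 (21 bits)


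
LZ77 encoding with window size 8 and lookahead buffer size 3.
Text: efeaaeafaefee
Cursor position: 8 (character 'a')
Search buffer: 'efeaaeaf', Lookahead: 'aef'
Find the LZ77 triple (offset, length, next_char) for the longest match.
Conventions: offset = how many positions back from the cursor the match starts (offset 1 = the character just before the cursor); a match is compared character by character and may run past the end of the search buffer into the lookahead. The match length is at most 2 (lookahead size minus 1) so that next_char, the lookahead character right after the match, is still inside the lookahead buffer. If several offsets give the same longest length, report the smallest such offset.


Try each offset into the search buffer:
  offset=1 (pos 7, char 'f'): match length 0
  offset=2 (pos 6, char 'a'): match length 1
  offset=3 (pos 5, char 'e'): match length 0
  offset=4 (pos 4, char 'a'): match length 2
  offset=5 (pos 3, char 'a'): match length 1
  offset=6 (pos 2, char 'e'): match length 0
  offset=7 (pos 1, char 'f'): match length 0
  offset=8 (pos 0, char 'e'): match length 0
Longest match has length 2 at offset 4.
next_char = character at position 8 + 2 = 10 -> 'f'

Best match: offset=4, length=2 (matching 'ae' starting at position 4)
LZ77 triple: (4, 2, 'f')


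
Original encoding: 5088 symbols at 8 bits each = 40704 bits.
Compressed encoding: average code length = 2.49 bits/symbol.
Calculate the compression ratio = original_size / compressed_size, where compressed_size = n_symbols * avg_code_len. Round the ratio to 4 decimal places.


original_size = n_symbols * orig_bits = 5088 * 8 = 40704 bits
compressed_size = n_symbols * avg_code_len = 5088 * 2.49 = 12669.12 bits
ratio = original_size / compressed_size = 40704 / 12669.12 = 3.2129

Compression ratio = 3.2129


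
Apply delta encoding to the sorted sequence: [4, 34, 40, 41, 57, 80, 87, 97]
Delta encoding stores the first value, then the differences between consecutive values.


First value: 4
Deltas:
  34 - 4 = 30
  40 - 34 = 6
  41 - 40 = 1
  57 - 41 = 16
  80 - 57 = 23
  87 - 80 = 7
  97 - 87 = 10


Delta encoded: [4, 30, 6, 1, 16, 23, 7, 10]


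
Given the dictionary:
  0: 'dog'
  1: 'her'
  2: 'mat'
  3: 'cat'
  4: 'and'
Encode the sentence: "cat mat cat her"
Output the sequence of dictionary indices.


Look up each word in the dictionary:
  'cat' -> 3
  'mat' -> 2
  'cat' -> 3
  'her' -> 1

Encoded: [3, 2, 3, 1]


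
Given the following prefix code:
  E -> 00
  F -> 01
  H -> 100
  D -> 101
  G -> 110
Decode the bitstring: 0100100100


Decoding step by step:
Bits 01 -> F
Bits 00 -> E
Bits 100 -> H
Bits 100 -> H


Decoded message: FEHH


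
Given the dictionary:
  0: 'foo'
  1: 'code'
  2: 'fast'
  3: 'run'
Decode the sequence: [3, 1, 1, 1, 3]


Look up each index in the dictionary:
  3 -> 'run'
  1 -> 'code'
  1 -> 'code'
  1 -> 'code'
  3 -> 'run'

Decoded: "run code code code run"


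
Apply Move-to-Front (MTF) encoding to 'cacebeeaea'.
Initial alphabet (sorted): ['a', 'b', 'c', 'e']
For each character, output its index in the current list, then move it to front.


MTF encoding:
'c': index 2 in ['a', 'b', 'c', 'e'] -> ['c', 'a', 'b', 'e']
'a': index 1 in ['c', 'a', 'b', 'e'] -> ['a', 'c', 'b', 'e']
'c': index 1 in ['a', 'c', 'b', 'e'] -> ['c', 'a', 'b', 'e']
'e': index 3 in ['c', 'a', 'b', 'e'] -> ['e', 'c', 'a', 'b']
'b': index 3 in ['e', 'c', 'a', 'b'] -> ['b', 'e', 'c', 'a']
'e': index 1 in ['b', 'e', 'c', 'a'] -> ['e', 'b', 'c', 'a']
'e': index 0 in ['e', 'b', 'c', 'a'] -> ['e', 'b', 'c', 'a']
'a': index 3 in ['e', 'b', 'c', 'a'] -> ['a', 'e', 'b', 'c']
'e': index 1 in ['a', 'e', 'b', 'c'] -> ['e', 'a', 'b', 'c']
'a': index 1 in ['e', 'a', 'b', 'c'] -> ['a', 'e', 'b', 'c']


Output: [2, 1, 1, 3, 3, 1, 0, 3, 1, 1]


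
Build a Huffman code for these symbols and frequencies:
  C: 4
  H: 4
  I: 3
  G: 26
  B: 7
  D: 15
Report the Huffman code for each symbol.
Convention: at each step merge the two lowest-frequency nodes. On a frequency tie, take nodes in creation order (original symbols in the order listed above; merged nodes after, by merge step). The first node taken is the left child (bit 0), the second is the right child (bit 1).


Huffman tree construction:
Step 1: Merge I(3) + C(4) = 7
Step 2: Merge H(4) + B(7) = 11
Step 3: Merge (I+C)(7) + (H+B)(11) = 18
Step 4: Merge D(15) + ((I+C)+(H+B))(18) = 33
Step 5: Merge G(26) + (D+((I+C)+(H+B)))(33) = 59
Read each symbol's code off the tree from the root (left child = 0, right child = 1).

Codes:
  C: 1101 (length 4)
  H: 1110 (length 4)
  I: 1100 (length 4)
  G: 0 (length 1)
  B: 1111 (length 4)
  D: 10 (length 2)
Average code length: 128/59 = 2.1695 bits/symbol


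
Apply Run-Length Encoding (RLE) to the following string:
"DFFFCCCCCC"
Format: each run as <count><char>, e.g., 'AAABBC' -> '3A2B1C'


Scanning runs left to right:
  i=0: run of 'D' x 1 -> '1D'
  i=1: run of 'F' x 3 -> '3F'
  i=4: run of 'C' x 6 -> '6C'

RLE = 1D3F6C


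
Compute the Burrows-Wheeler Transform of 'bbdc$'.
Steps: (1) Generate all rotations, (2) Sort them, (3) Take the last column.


Rotations (sorted):
  0: $bbdc -> last char: c
  1: bbdc$ -> last char: $
  2: bdc$b -> last char: b
  3: c$bbd -> last char: d
  4: dc$bb -> last char: b


BWT = c$bdb


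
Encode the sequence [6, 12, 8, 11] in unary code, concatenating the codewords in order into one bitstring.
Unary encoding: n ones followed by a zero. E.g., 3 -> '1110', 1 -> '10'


Encode each number as n ones followed by a terminating 0:
  6 -> 1111110 (7 bits)
  12 -> 1111111111110 (13 bits)
  8 -> 111111110 (9 bits)
  11 -> 111111111110 (12 bits)
Total length = 7 + 13 + 9 + 12 = 41 bits.

Unary([6, 12, 8, 11]) = 11111101111111111110111111110111111111110 (41 bits)


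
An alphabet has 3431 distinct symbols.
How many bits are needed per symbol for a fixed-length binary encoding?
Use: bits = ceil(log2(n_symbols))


log2(3431) = 11.7444
Bracket: 2^11 = 2048 < 3431 <= 2^12 = 4096
So ceil(log2(3431)) = 12

bits = ceil(log2(3431)) = ceil(11.7444) = 12 bits
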